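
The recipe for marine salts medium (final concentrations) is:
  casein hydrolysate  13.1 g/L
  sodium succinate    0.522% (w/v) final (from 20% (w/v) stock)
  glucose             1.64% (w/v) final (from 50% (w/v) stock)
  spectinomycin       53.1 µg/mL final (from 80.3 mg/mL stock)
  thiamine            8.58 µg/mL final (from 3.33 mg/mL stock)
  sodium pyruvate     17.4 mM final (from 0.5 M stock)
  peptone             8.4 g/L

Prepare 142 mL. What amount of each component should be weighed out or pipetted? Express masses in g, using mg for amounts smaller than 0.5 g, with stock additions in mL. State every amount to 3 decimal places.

Scale factor relative to 1 L: 0.142.
casein hydrolysate: 13.1 g/L × 0.142 L = 1.860 g
sodium succinate: V = C2·V2/C1 = 0.522% ÷ 20% × 142 mL = 3.706 mL
glucose: V = C2·V2/C1 = 1.64% ÷ 50% × 142 mL = 4.658 mL
spectinomycin: C1V1 = C2V2 → 53.1 µg/mL × 142 mL ÷ 80300 µg/mL = 0.094 mL
thiamine: V = C2·V2/C1 = 8.58 µg/mL × 142 mL ÷ 3330 µg/mL = 0.366 mL
sodium pyruvate: C1V1 = C2V2 → 17.4 mM × 142 mL ÷ 500 mM = 4.942 mL
peptone: 8.4 g/L × 0.142 L = 1.193 g

casein hydrolysate 1.860 g; sodium succinate 3.706 mL; glucose 4.658 mL; spectinomycin 0.094 mL; thiamine 0.366 mL; sodium pyruvate 4.942 mL; peptone 1.193 g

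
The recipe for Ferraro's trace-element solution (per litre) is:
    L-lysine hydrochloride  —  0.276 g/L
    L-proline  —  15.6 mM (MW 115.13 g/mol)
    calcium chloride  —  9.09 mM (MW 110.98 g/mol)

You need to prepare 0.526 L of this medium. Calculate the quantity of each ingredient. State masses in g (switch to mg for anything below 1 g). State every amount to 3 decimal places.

L-lysine hydrochloride 145.176 mg; L-proline 944.711 mg; calcium chloride 530.633 mg

Working volume: 0.526 L.
L-lysine hydrochloride: 0.276 g/L × 0.526 L = 0.145176 g = 145.176 mg
L-proline: 15.6 mmol/L × 115.13 mg/mmol × 0.526 L = 944.711 mg
calcium chloride: 9.09 mmol/L × 110.98 mg/mmol × 0.526 L = 530.633 mg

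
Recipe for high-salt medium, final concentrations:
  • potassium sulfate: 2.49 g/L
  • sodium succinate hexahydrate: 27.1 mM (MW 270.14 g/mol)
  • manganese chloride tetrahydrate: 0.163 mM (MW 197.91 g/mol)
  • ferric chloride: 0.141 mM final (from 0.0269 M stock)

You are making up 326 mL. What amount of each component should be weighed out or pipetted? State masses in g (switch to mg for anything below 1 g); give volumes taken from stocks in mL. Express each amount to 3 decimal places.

potassium sulfate 811.740 mg; sodium succinate hexahydrate 2.387 g; manganese chloride tetrahydrate 10.517 mg; ferric chloride 1.709 mL

Target volume = 326 mL = 0.326 L.
potassium sulfate: 2.49 g/L × 0.326 L = 0.81174 g = 811.740 mg
sodium succinate hexahydrate: 27.1 mmol/L × 270.14 g/mol × 0.326 L ÷ 1000 = 2.387 g
manganese chloride tetrahydrate: 0.163 mmol/L × 197.91 mg/mmol × 0.326 L = 10.517 mg
ferric chloride: V = C2·V2/C1 = 0.141 mM × 326 mL ÷ 26.9 mM = 1.709 mL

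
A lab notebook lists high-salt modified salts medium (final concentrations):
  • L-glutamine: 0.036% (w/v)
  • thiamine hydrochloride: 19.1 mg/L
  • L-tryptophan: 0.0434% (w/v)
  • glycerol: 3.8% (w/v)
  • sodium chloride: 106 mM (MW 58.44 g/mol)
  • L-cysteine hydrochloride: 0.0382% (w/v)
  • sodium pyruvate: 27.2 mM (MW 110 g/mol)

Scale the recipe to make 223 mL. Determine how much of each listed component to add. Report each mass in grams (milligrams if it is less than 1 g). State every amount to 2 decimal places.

Working volume: 223 mL = 0.223 L.
L-glutamine: 0.036% w/v = 0.36 g/L → 0.36 × 0.223 L = 0.08028 g = 80.28 mg
thiamine hydrochloride: 19.1 mg/L × 0.223 L = 4.26 mg
L-tryptophan: 0.0434 g per 100 mL × 223 mL ÷ 100 = 0.096782 g = 96.78 mg
glycerol: 3.8% w/v = 38 g/L → 38 × 0.223 L = 8.47 g
sodium chloride: 106 mmol/L × 58.44 g/mol × 0.223 L ÷ 1000 = 1.38 g
L-cysteine hydrochloride: 0.0382% w/v = 0.382 g/L → 0.382 × 0.223 L = 0.085186 g = 85.19 mg
sodium pyruvate: 27.2 mmol/L × 110 mg/mmol × 0.223 L = 667.22 mg

L-glutamine 80.28 mg; thiamine hydrochloride 4.26 mg; L-tryptophan 96.78 mg; glycerol 8.47 g; sodium chloride 1.38 g; L-cysteine hydrochloride 85.19 mg; sodium pyruvate 667.22 mg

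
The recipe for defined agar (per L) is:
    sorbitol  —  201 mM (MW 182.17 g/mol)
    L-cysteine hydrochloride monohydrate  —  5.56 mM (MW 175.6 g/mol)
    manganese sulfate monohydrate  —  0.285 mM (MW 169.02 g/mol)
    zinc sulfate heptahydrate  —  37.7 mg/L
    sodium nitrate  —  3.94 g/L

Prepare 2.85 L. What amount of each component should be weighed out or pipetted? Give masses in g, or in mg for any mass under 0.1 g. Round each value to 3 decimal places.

Scale factor relative to 1 L: 2.85.
sorbitol: 201 mmol/L × 182.17 g/mol × 2.85 L ÷ 1000 = 104.356 g
L-cysteine hydrochloride monohydrate: 5.56 mmol/L × 175.6 g/mol × 2.85 L ÷ 1000 = 2.783 g
manganese sulfate monohydrate: 0.285 mmol/L × 169.02 g/mol × 2.85 L ÷ 1000 = 0.137 g
zinc sulfate heptahydrate: 37.7 mg/L × 2.85 L = 107.445 mg = 0.107 g
sodium nitrate: 3.94 g/L × 2.85 L = 11.229 g

sorbitol 104.356 g; L-cysteine hydrochloride monohydrate 2.783 g; manganese sulfate monohydrate 0.137 g; zinc sulfate heptahydrate 0.107 g; sodium nitrate 11.229 g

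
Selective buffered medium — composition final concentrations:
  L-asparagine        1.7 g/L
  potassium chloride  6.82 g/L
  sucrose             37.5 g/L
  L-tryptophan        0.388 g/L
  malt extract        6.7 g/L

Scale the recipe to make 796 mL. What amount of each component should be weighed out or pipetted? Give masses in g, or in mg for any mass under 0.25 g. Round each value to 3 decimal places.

L-asparagine 1.353 g; potassium chloride 5.429 g; sucrose 29.850 g; L-tryptophan 0.309 g; malt extract 5.333 g

Target volume = 796 mL = 0.796 L.
L-asparagine: 1.7 g/L × 0.796 L = 1.353 g
potassium chloride: 6.82 g/L × 0.796 L = 5.429 g
sucrose: 37.5 g/L × 0.796 L = 29.850 g
L-tryptophan: 0.388 g/L × 0.796 L = 0.309 g
malt extract: 6.7 g/L × 0.796 L = 5.333 g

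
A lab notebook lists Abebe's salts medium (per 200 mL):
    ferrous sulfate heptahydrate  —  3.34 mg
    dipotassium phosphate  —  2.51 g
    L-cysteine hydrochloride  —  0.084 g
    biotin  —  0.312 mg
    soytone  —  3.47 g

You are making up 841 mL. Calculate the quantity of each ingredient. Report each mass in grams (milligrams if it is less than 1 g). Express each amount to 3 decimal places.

ferrous sulfate heptahydrate 14.045 mg; dipotassium phosphate 10.555 g; L-cysteine hydrochloride 353.220 mg; biotin 1.312 mg; soytone 14.591 g

Scale factor = 841 mL / 200 mL = 4.205.
ferrous sulfate heptahydrate: 3.34 mg × (841 mL / 200 mL) = 14.045 mg
dipotassium phosphate: 2.51 g × (841 mL / 200 mL) = 10.555 g
L-cysteine hydrochloride: 0.084 g × (841 mL / 200 mL) = 0.35322 g = 353.220 mg
biotin: 0.312 mg × (841 mL / 200 mL) = 1.312 mg
soytone: 3.47 g × (841 mL / 200 mL) = 14.591 g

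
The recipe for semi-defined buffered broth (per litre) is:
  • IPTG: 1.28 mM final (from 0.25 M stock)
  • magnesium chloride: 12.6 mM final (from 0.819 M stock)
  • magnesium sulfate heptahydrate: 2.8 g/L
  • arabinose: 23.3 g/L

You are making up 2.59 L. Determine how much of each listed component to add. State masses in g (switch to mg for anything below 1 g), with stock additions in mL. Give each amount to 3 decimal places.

IPTG 13.261 mL; magnesium chloride 39.846 mL; magnesium sulfate heptahydrate 7.252 g; arabinose 60.347 g

Scale factor relative to 1 L: 2.59.
IPTG: C1V1 = C2V2 → 1.28 mM × 2590 mL ÷ 250 mM = 13.261 mL
magnesium chloride: V = C2·V2/C1 = 12.6 mM × 2590 mL ÷ 819 mM = 39.846 mL
magnesium sulfate heptahydrate: 2.8 g/L × 2.59 L = 7.252 g
arabinose: 23.3 g/L × 2.59 L = 60.347 g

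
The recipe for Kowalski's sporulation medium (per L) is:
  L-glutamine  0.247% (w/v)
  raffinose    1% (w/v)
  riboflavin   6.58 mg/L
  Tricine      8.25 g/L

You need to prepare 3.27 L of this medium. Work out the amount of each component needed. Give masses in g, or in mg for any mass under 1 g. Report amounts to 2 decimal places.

L-glutamine 8.08 g; raffinose 32.70 g; riboflavin 21.52 mg; Tricine 26.98 g

Working volume: 3.27 L.
L-glutamine: 0.247 g per 100 mL × 3270 mL ÷ 100 = 8.08 g
raffinose: 1% w/v = 10 g/L → 10 × 3.27 L = 32.70 g
riboflavin: 6.58 mg/L × 3.27 L = 21.52 mg
Tricine: 8.25 g/L × 3.27 L = 26.98 g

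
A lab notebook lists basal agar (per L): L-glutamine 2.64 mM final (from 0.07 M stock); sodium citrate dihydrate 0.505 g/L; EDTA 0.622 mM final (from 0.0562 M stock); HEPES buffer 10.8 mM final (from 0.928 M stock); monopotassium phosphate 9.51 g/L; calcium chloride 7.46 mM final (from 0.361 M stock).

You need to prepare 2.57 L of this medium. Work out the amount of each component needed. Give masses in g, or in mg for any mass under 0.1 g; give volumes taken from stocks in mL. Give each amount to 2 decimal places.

Scale factor relative to 1 L: 2.57.
L-glutamine: dilute stock: 2.64 mM × 2570 mL ÷ 70 mM = 96.93 mL
sodium citrate dihydrate: 0.505 g/L × 2.57 L = 1.30 g
EDTA: C1V1 = C2V2 → 0.622 mM × 2570 mL ÷ 56.2 mM = 28.44 mL
HEPES buffer: dilute stock: 10.8 mM × 2570 mL ÷ 928 mM = 29.91 mL
monopotassium phosphate: 9.51 g/L × 2.57 L = 24.44 g
calcium chloride: C1V1 = C2V2 → 7.46 mM × 2570 mL ÷ 361 mM = 53.11 mL

L-glutamine 96.93 mL; sodium citrate dihydrate 1.30 g; EDTA 28.44 mL; HEPES buffer 29.91 mL; monopotassium phosphate 24.44 g; calcium chloride 53.11 mL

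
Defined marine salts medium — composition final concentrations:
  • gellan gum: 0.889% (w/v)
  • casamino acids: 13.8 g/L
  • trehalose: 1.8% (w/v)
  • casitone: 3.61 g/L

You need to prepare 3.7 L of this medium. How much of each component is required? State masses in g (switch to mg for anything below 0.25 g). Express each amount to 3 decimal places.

Working volume: 3.7 L.
gellan gum: 0.889% w/v = 8.89 g/L → 8.89 × 3.7 L = 32.893 g
casamino acids: 13.8 g/L × 3.7 L = 51.060 g
trehalose: 1.8% w/v = 18 g/L → 18 × 3.7 L = 66.600 g
casitone: 3.61 g/L × 3.7 L = 13.357 g

gellan gum 32.893 g; casamino acids 51.060 g; trehalose 66.600 g; casitone 13.357 g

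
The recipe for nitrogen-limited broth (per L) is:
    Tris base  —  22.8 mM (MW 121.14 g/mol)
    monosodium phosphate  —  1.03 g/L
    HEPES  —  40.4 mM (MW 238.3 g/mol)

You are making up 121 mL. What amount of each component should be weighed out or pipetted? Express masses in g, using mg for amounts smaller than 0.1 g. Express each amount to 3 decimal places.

Tris base 0.334 g; monosodium phosphate 0.125 g; HEPES 1.165 g

Scale factor relative to 1 L: 0.121.
Tris base: 22.8 mmol/L × 121.14 g/mol × 0.121 L ÷ 1000 = 0.334 g
monosodium phosphate: 1.03 g/L × 0.121 L = 0.125 g
HEPES: 40.4 mmol/L × 238.3 g/mol × 0.121 L ÷ 1000 = 1.165 g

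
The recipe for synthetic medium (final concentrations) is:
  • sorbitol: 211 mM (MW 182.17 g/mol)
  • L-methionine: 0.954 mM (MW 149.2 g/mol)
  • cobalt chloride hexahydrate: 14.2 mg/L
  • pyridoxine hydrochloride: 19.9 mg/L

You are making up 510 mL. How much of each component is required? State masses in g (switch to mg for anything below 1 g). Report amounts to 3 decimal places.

Target volume = 510 mL = 0.51 L.
sorbitol: 211 mmol/L × 182.17 g/mol × 0.51 L ÷ 1000 = 19.603 g
L-methionine: 0.954 mmol/L × 149.2 mg/mmol × 0.51 L = 72.592 mg
cobalt chloride hexahydrate: 14.2 mg/L × 0.51 L = 7.242 mg
pyridoxine hydrochloride: 19.9 mg/L × 0.51 L = 10.149 mg

sorbitol 19.603 g; L-methionine 72.592 mg; cobalt chloride hexahydrate 7.242 mg; pyridoxine hydrochloride 10.149 mg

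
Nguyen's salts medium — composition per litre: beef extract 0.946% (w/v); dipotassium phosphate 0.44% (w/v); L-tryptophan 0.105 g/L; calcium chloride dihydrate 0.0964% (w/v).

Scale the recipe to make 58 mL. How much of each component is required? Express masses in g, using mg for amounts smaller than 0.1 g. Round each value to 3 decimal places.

beef extract 0.549 g; dipotassium phosphate 0.255 g; L-tryptophan 6.090 mg; calcium chloride dihydrate 55.912 mg

Scale factor relative to 1 L: 0.058.
beef extract: 0.946% w/v = 9.46 g/L → 9.46 × 0.058 L = 0.549 g
dipotassium phosphate: 0.44 g per 100 mL × 58 mL ÷ 100 = 0.255 g
L-tryptophan: 0.105 g/L × 0.058 L = 0.00609 g = 6.090 mg
calcium chloride dihydrate: 0.0964% w/v = 0.964 g/L → 0.964 × 0.058 L = 0.055912 g = 55.912 mg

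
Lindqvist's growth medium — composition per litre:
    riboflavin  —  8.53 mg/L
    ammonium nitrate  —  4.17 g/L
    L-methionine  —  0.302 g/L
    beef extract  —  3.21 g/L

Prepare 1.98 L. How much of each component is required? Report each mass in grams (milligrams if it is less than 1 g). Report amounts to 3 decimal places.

Working volume: 1.98 L.
riboflavin: 8.53 mg/L × 1.98 L = 16.889 mg
ammonium nitrate: 4.17 g/L × 1.98 L = 8.257 g
L-methionine: 0.302 g/L × 1.98 L = 0.59796 g = 597.960 mg
beef extract: 3.21 g/L × 1.98 L = 6.356 g

riboflavin 16.889 mg; ammonium nitrate 8.257 g; L-methionine 597.960 mg; beef extract 6.356 g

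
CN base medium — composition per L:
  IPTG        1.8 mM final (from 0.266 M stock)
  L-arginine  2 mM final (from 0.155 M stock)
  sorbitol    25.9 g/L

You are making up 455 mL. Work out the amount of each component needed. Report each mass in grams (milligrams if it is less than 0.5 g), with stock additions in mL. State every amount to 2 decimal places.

Target volume = 455 mL = 0.455 L.
IPTG: dilute stock: 1.8 mM × 455 mL ÷ 266 mM = 3.08 mL
L-arginine: V = C2·V2/C1 = 2 mM × 455 mL ÷ 155 mM = 5.87 mL
sorbitol: 25.9 g/L × 0.455 L = 11.78 g

IPTG 3.08 mL; L-arginine 5.87 mL; sorbitol 11.78 g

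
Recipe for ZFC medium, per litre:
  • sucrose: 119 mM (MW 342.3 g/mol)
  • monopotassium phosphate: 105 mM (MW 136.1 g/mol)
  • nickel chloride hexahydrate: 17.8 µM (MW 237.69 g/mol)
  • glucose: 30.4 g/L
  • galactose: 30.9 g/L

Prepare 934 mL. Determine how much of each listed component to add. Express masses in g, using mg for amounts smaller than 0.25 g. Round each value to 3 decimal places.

sucrose 38.045 g; monopotassium phosphate 13.347 g; nickel chloride hexahydrate 3.952 mg; glucose 28.394 g; galactose 28.861 g

Working volume: 934 mL = 0.934 L.
sucrose: 119 mmol/L × 342.3 g/mol × 0.934 L ÷ 1000 = 38.045 g
monopotassium phosphate: 105 mmol/L × 136.1 g/mol × 0.934 L ÷ 1000 = 13.347 g
nickel chloride hexahydrate: 17.8 µmol/L × 237.69 g/mol × 0.934 L ÷ 1000 = 3.952 mg
glucose: 30.4 g/L × 0.934 L = 28.394 g
galactose: 30.9 g/L × 0.934 L = 28.861 g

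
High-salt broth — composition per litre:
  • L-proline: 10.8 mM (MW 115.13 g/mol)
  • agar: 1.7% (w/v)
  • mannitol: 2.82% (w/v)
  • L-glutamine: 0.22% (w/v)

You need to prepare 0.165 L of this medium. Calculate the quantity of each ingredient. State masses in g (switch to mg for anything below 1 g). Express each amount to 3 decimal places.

L-proline 205.162 mg; agar 2.805 g; mannitol 4.653 g; L-glutamine 363.000 mg

Working volume: 0.165 L.
L-proline: 10.8 mmol/L × 115.13 mg/mmol × 0.165 L = 205.162 mg
agar: 1.7% w/v = 17 g/L → 17 × 0.165 L = 2.805 g
mannitol: 2.82% w/v = 28.2 g/L → 28.2 × 0.165 L = 4.653 g
L-glutamine: 0.22% w/v = 2.2 g/L → 2.2 × 0.165 L = 0.363 g = 363.000 mg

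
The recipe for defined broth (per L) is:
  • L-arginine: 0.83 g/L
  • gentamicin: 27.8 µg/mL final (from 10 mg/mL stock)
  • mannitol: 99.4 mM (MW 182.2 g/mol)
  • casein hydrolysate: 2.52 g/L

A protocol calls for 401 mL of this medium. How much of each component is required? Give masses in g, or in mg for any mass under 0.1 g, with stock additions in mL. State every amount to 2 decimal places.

L-arginine 0.33 g; gentamicin 1.11 mL; mannitol 7.26 g; casein hydrolysate 1.01 g

Target volume = 401 mL = 0.401 L.
L-arginine: 0.83 g/L × 0.401 L = 0.33 g
gentamicin: V = C2·V2/C1 = 27.8 µg/mL × 401 mL ÷ 10000 µg/mL = 1.11 mL
mannitol: 99.4 mmol/L × 182.2 g/mol × 0.401 L ÷ 1000 = 7.26 g
casein hydrolysate: 2.52 g/L × 0.401 L = 1.01 g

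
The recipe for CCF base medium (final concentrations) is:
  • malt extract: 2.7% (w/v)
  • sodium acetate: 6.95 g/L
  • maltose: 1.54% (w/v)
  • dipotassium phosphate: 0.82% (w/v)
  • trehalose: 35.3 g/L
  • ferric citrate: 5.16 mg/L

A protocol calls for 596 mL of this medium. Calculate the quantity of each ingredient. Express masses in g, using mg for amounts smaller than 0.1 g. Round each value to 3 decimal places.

malt extract 16.092 g; sodium acetate 4.142 g; maltose 9.178 g; dipotassium phosphate 4.887 g; trehalose 21.039 g; ferric citrate 3.075 mg

Target volume = 596 mL = 0.596 L.
malt extract: 2.7% w/v = 27 g/L → 27 × 0.596 L = 16.092 g
sodium acetate: 6.95 g/L × 0.596 L = 4.142 g
maltose: 1.54% w/v = 15.4 g/L → 15.4 × 0.596 L = 9.178 g
dipotassium phosphate: 0.82 g per 100 mL × 596 mL ÷ 100 = 4.887 g
trehalose: 35.3 g/L × 0.596 L = 21.039 g
ferric citrate: 5.16 mg/L × 0.596 L = 3.075 mg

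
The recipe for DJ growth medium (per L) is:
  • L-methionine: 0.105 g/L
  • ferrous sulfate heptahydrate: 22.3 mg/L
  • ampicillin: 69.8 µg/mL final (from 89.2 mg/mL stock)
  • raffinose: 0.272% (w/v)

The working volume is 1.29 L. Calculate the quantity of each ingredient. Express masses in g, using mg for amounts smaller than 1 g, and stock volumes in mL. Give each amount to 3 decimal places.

L-methionine 135.450 mg; ferrous sulfate heptahydrate 28.767 mg; ampicillin 1.009 mL; raffinose 3.509 g

Scale factor relative to 1 L: 1.29.
L-methionine: 0.105 g/L × 1.29 L = 0.13545 g = 135.450 mg
ferrous sulfate heptahydrate: 22.3 mg/L × 1.29 L = 28.767 mg
ampicillin: V = C2·V2/C1 = 69.8 µg/mL × 1290 mL ÷ 89200 µg/mL = 1.009 mL
raffinose: 0.272 g per 100 mL × 1290 mL ÷ 100 = 3.509 g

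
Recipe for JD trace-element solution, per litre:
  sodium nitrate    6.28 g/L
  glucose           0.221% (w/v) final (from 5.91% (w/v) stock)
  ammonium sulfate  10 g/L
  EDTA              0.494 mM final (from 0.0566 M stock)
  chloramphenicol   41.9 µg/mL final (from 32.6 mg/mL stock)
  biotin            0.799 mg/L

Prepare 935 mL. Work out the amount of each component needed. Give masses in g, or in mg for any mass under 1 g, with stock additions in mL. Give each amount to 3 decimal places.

sodium nitrate 5.872 g; glucose 34.964 mL; ammonium sulfate 9.350 g; EDTA 8.161 mL; chloramphenicol 1.202 mL; biotin 0.747 mg

Working volume: 935 mL = 0.935 L.
sodium nitrate: 6.28 g/L × 0.935 L = 5.872 g
glucose: C1V1 = C2V2 → 0.221% ÷ 5.91% × 935 mL = 34.964 mL
ammonium sulfate: 10 g/L × 0.935 L = 9.350 g
EDTA: dilute stock: 0.494 mM × 935 mL ÷ 56.6 mM = 8.161 mL
chloramphenicol: V = C2·V2/C1 = 41.9 µg/mL × 935 mL ÷ 32600 µg/mL = 1.202 mL
biotin: 0.799 mg/L × 0.935 L = 0.747 mg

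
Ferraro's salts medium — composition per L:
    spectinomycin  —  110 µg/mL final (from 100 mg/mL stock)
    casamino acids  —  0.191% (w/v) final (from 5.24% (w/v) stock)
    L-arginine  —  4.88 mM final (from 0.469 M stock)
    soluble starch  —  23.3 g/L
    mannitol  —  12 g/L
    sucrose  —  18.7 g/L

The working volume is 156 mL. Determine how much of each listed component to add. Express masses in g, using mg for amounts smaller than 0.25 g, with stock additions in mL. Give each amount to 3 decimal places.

spectinomycin 0.172 mL; casamino acids 5.686 mL; L-arginine 1.623 mL; soluble starch 3.635 g; mannitol 1.872 g; sucrose 2.917 g

Working volume: 156 mL = 0.156 L.
spectinomycin: C1V1 = C2V2 → 110 µg/mL × 156 mL ÷ 100000 µg/mL = 0.172 mL
casamino acids: dilute stock: 0.191% ÷ 5.24% × 156 mL = 5.686 mL
L-arginine: V = C2·V2/C1 = 4.88 mM × 156 mL ÷ 469 mM = 1.623 mL
soluble starch: 23.3 g/L × 0.156 L = 3.635 g
mannitol: 12 g/L × 0.156 L = 1.872 g
sucrose: 18.7 g/L × 0.156 L = 2.917 g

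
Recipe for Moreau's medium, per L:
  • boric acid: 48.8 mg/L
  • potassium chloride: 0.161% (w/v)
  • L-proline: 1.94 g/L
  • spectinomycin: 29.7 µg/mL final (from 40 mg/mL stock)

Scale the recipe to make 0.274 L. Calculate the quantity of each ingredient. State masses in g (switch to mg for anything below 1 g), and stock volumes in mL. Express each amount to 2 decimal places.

boric acid 13.37 mg; potassium chloride 441.14 mg; L-proline 531.56 mg; spectinomycin 0.20 mL

Working volume: 0.274 L.
boric acid: 48.8 mg/L × 0.274 L = 13.37 mg
potassium chloride: 0.161% w/v = 1.61 g/L → 1.61 × 0.274 L = 0.44114 g = 441.14 mg
L-proline: 1.94 g/L × 0.274 L = 0.53156 g = 531.56 mg
spectinomycin: V = C2·V2/C1 = 29.7 µg/mL × 274 mL ÷ 40000 µg/mL = 0.20 mL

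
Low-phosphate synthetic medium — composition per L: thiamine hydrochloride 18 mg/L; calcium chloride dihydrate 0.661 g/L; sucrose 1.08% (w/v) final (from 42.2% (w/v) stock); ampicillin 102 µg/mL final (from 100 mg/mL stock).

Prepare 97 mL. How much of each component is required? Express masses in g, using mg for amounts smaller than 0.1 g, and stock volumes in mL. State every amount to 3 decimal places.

thiamine hydrochloride 1.746 mg; calcium chloride dihydrate 64.117 mg; sucrose 2.482 mL; ampicillin 0.099 mL

Target volume = 97 mL = 0.097 L.
thiamine hydrochloride: 18 mg/L × 0.097 L = 1.746 mg
calcium chloride dihydrate: 0.661 g/L × 0.097 L = 0.064117 g = 64.117 mg
sucrose: V = C2·V2/C1 = 1.08% ÷ 42.2% × 97 mL = 2.482 mL
ampicillin: C1V1 = C2V2 → 102 µg/mL × 97 mL ÷ 100000 µg/mL = 0.099 mL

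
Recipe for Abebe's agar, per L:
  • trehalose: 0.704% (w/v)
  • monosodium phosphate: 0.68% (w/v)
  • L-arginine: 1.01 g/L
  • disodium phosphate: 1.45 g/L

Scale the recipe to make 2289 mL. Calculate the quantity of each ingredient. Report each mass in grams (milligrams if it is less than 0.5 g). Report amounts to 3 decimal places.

Scale factor relative to 1 L: 2.289.
trehalose: 0.704 g per 100 mL × 2289 mL ÷ 100 = 16.115 g
monosodium phosphate: 0.68 g per 100 mL × 2289 mL ÷ 100 = 15.565 g
L-arginine: 1.01 g/L × 2.289 L = 2.312 g
disodium phosphate: 1.45 g/L × 2.289 L = 3.319 g

trehalose 16.115 g; monosodium phosphate 15.565 g; L-arginine 2.312 g; disodium phosphate 3.319 g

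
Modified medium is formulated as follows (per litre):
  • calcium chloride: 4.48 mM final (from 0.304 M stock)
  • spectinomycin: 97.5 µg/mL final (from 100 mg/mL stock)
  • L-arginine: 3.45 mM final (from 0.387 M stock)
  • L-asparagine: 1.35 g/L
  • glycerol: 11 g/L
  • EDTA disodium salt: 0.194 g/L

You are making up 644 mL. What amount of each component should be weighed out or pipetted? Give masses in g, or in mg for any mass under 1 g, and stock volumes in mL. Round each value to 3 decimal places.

calcium chloride 9.491 mL; spectinomycin 0.628 mL; L-arginine 5.741 mL; L-asparagine 869.400 mg; glycerol 7.084 g; EDTA disodium salt 124.936 mg

Target volume = 644 mL = 0.644 L.
calcium chloride: dilute stock: 4.48 mM × 644 mL ÷ 304 mM = 9.491 mL
spectinomycin: dilute stock: 97.5 µg/mL × 644 mL ÷ 100000 µg/mL = 0.628 mL
L-arginine: C1V1 = C2V2 → 3.45 mM × 644 mL ÷ 387 mM = 5.741 mL
L-asparagine: 1.35 g/L × 0.644 L = 0.8694 g = 869.400 mg
glycerol: 11 g/L × 0.644 L = 7.084 g
EDTA disodium salt: 0.194 g/L × 0.644 L = 0.124936 g = 124.936 mg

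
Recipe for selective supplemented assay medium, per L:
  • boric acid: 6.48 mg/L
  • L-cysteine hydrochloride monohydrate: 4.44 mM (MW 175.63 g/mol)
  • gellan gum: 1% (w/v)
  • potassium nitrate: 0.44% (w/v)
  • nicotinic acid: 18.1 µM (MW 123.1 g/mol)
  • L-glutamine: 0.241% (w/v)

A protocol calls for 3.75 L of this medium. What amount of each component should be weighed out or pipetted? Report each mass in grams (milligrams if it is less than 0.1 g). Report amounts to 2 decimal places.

Scale factor relative to 1 L: 3.75.
boric acid: 6.48 mg/L × 3.75 L = 24.30 mg
L-cysteine hydrochloride monohydrate: 4.44 mmol/L × 175.63 g/mol × 3.75 L ÷ 1000 = 2.92 g
gellan gum: 1% w/v = 10 g/L → 10 × 3.75 L = 37.50 g
potassium nitrate: 0.44 g per 100 mL × 3750 mL ÷ 100 = 16.50 g
nicotinic acid: 18.1 µmol/L × 123.1 g/mol × 3.75 L ÷ 1000 = 8.36 mg
L-glutamine: 0.241% w/v = 2.41 g/L → 2.41 × 3.75 L = 9.04 g

boric acid 24.30 mg; L-cysteine hydrochloride monohydrate 2.92 g; gellan gum 37.50 g; potassium nitrate 16.50 g; nicotinic acid 8.36 mg; L-glutamine 9.04 g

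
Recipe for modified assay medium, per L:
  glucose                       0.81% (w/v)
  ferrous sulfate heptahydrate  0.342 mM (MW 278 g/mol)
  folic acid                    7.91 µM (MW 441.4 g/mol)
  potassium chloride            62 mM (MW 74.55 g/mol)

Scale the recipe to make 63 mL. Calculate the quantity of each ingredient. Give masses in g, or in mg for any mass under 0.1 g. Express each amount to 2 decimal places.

Scale factor relative to 1 L: 0.063.
glucose: 0.81% w/v = 8.1 g/L → 8.1 × 0.063 L = 0.51 g
ferrous sulfate heptahydrate: 0.342 mmol/L × 278 mg/mmol × 0.063 L = 5.99 mg
folic acid: 7.91 µmol/L × 441.4 g/mol × 0.063 L ÷ 1000 = 0.22 mg
potassium chloride: 62 mmol/L × 74.55 g/mol × 0.063 L ÷ 1000 = 0.29 g

glucose 0.51 g; ferrous sulfate heptahydrate 5.99 mg; folic acid 0.22 mg; potassium chloride 0.29 g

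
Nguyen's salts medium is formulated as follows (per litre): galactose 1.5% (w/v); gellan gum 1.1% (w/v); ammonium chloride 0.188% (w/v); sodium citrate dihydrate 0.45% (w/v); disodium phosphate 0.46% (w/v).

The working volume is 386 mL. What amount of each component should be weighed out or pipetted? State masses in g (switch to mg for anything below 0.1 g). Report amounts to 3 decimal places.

galactose 5.790 g; gellan gum 4.246 g; ammonium chloride 0.726 g; sodium citrate dihydrate 1.737 g; disodium phosphate 1.776 g

Scale factor relative to 1 L: 0.386.
galactose: 1.5% w/v = 15 g/L → 15 × 0.386 L = 5.790 g
gellan gum: 1.1 g per 100 mL × 386 mL ÷ 100 = 4.246 g
ammonium chloride: 0.188 g per 100 mL × 386 mL ÷ 100 = 0.726 g
sodium citrate dihydrate: 0.45 g per 100 mL × 386 mL ÷ 100 = 1.737 g
disodium phosphate: 0.46% w/v = 4.6 g/L → 4.6 × 0.386 L = 1.776 g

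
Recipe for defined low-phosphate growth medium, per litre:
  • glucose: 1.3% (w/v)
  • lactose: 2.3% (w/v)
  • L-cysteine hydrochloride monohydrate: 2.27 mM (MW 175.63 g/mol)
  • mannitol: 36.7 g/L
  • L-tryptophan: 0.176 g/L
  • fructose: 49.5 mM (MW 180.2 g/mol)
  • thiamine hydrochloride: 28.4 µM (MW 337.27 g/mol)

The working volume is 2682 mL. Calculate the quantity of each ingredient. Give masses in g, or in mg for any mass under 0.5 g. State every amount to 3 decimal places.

Scale factor relative to 1 L: 2.682.
glucose: 1.3% w/v = 13 g/L → 13 × 2.682 L = 34.866 g
lactose: 2.3% w/v = 23 g/L → 23 × 2.682 L = 61.686 g
L-cysteine hydrochloride monohydrate: 2.27 mmol/L × 175.63 g/mol × 2.682 L ÷ 1000 = 1.069 g
mannitol: 36.7 g/L × 2.682 L = 98.429 g
L-tryptophan: 0.176 g/L × 2.682 L = 0.472032 g = 472.032 mg
fructose: 49.5 mmol/L × 180.2 g/mol × 2.682 L ÷ 1000 = 23.923 g
thiamine hydrochloride: 28.4 µmol/L × 337.27 g/mol × 2.682 L ÷ 1000 = 25.689 mg

glucose 34.866 g; lactose 61.686 g; L-cysteine hydrochloride monohydrate 1.069 g; mannitol 98.429 g; L-tryptophan 472.032 mg; fructose 23.923 g; thiamine hydrochloride 25.689 mg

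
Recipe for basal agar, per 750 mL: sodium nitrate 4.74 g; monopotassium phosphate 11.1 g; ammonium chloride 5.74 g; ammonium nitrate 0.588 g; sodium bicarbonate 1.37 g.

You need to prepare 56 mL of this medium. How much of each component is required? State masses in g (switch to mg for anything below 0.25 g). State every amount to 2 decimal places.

Scale factor = 56 mL / 750 mL = 0.0746667.
sodium nitrate: 4.74 g × (56 mL / 750 mL) = 0.35 g
monopotassium phosphate: 11.1 g × (56 mL / 750 mL) = 0.83 g
ammonium chloride: 5.74 g × (56 mL / 750 mL) = 0.43 g
ammonium nitrate: 0.588 g × (56 mL / 750 mL) = 0.043904 g = 43.90 mg
sodium bicarbonate: 1.37 g × (56 mL / 750 mL) = 0.102293 g = 102.29 mg

sodium nitrate 0.35 g; monopotassium phosphate 0.83 g; ammonium chloride 0.43 g; ammonium nitrate 43.90 mg; sodium bicarbonate 102.29 mg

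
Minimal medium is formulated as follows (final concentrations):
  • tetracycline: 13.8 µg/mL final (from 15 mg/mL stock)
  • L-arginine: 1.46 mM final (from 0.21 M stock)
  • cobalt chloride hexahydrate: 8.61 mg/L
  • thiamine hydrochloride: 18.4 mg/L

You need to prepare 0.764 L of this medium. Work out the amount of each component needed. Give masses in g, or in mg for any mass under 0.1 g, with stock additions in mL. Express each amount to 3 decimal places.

tetracycline 0.703 mL; L-arginine 5.312 mL; cobalt chloride hexahydrate 6.578 mg; thiamine hydrochloride 14.058 mg

Scale factor relative to 1 L: 0.764.
tetracycline: C1V1 = C2V2 → 13.8 µg/mL × 764 mL ÷ 15000 µg/mL = 0.703 mL
L-arginine: dilute stock: 1.46 mM × 764 mL ÷ 210 mM = 5.312 mL
cobalt chloride hexahydrate: 8.61 mg/L × 0.764 L = 6.578 mg
thiamine hydrochloride: 18.4 mg/L × 0.764 L = 14.058 mg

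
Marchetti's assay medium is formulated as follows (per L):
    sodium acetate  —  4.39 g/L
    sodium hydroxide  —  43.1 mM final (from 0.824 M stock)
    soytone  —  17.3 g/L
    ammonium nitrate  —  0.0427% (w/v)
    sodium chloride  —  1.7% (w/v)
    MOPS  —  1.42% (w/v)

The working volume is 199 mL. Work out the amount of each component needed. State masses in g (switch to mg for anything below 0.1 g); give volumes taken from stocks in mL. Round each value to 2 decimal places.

Scale factor relative to 1 L: 0.199.
sodium acetate: 4.39 g/L × 0.199 L = 0.87 g
sodium hydroxide: C1V1 = C2V2 → 43.1 mM × 199 mL ÷ 824 mM = 10.41 mL
soytone: 17.3 g/L × 0.199 L = 3.44 g
ammonium nitrate: 0.0427 g per 100 mL × 199 mL ÷ 100 = 0.084973 g = 84.97 mg
sodium chloride: 1.7% w/v = 17 g/L → 17 × 0.199 L = 3.38 g
MOPS: 1.42 g per 100 mL × 199 mL ÷ 100 = 2.83 g

sodium acetate 0.87 g; sodium hydroxide 10.41 mL; soytone 3.44 g; ammonium nitrate 84.97 mg; sodium chloride 3.38 g; MOPS 2.83 g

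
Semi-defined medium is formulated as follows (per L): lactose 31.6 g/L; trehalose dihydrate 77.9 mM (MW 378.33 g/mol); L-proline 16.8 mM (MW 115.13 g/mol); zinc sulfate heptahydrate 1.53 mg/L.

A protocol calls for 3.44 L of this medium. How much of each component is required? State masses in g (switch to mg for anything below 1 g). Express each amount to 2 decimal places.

Scale factor relative to 1 L: 3.44.
lactose: 31.6 g/L × 3.44 L = 108.70 g
trehalose dihydrate: 77.9 mmol/L × 378.33 g/mol × 3.44 L ÷ 1000 = 101.38 g
L-proline: 16.8 mmol/L × 115.13 g/mol × 3.44 L ÷ 1000 = 6.65 g
zinc sulfate heptahydrate: 1.53 mg/L × 3.44 L = 5.26 mg

lactose 108.70 g; trehalose dihydrate 101.38 g; L-proline 6.65 g; zinc sulfate heptahydrate 5.26 mg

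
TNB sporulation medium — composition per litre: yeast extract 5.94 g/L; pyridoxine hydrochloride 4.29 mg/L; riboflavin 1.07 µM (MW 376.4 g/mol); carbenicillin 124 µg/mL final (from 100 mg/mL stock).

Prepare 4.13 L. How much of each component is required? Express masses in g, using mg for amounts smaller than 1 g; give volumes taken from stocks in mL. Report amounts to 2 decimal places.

Working volume: 4.13 L.
yeast extract: 5.94 g/L × 4.13 L = 24.53 g
pyridoxine hydrochloride: 4.29 mg/L × 4.13 L = 17.72 mg
riboflavin: 1.07 µmol/L × 376.4 g/mol × 4.13 L ÷ 1000 = 1.66 mg
carbenicillin: dilute stock: 124 µg/mL × 4130 mL ÷ 100000 µg/mL = 5.12 mL

yeast extract 24.53 g; pyridoxine hydrochloride 17.72 mg; riboflavin 1.66 mg; carbenicillin 5.12 mL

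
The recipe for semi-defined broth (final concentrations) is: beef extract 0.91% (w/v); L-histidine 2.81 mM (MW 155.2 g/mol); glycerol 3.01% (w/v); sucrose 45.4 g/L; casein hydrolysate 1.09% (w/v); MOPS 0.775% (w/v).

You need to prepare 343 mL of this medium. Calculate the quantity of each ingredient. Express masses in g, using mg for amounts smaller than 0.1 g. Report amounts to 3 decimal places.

beef extract 3.121 g; L-histidine 0.150 g; glycerol 10.324 g; sucrose 15.572 g; casein hydrolysate 3.739 g; MOPS 2.658 g

Working volume: 343 mL = 0.343 L.
beef extract: 0.91 g per 100 mL × 343 mL ÷ 100 = 3.121 g
L-histidine: 2.81 mmol/L × 155.2 g/mol × 0.343 L ÷ 1000 = 0.150 g
glycerol: 3.01% w/v = 30.1 g/L → 30.1 × 0.343 L = 10.324 g
sucrose: 45.4 g/L × 0.343 L = 15.572 g
casein hydrolysate: 1.09 g per 100 mL × 343 mL ÷ 100 = 3.739 g
MOPS: 0.775 g per 100 mL × 343 mL ÷ 100 = 2.658 g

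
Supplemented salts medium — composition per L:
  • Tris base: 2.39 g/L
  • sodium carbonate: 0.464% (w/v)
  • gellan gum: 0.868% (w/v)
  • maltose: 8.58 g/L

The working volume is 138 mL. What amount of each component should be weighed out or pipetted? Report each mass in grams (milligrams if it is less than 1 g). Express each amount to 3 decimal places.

Tris base 329.820 mg; sodium carbonate 640.320 mg; gellan gum 1.198 g; maltose 1.184 g

Target volume = 138 mL = 0.138 L.
Tris base: 2.39 g/L × 0.138 L = 0.32982 g = 329.820 mg
sodium carbonate: 0.464% w/v = 4.64 g/L → 4.64 × 0.138 L = 0.64032 g = 640.320 mg
gellan gum: 0.868 g per 100 mL × 138 mL ÷ 100 = 1.198 g
maltose: 8.58 g/L × 0.138 L = 1.184 g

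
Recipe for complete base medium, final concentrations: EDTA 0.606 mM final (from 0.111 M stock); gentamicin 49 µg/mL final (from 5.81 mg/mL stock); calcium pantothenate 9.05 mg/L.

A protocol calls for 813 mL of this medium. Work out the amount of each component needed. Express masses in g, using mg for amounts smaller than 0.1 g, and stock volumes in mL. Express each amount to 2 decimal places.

Target volume = 813 mL = 0.813 L.
EDTA: C1V1 = C2V2 → 0.606 mM × 813 mL ÷ 111 mM = 4.44 mL
gentamicin: C1V1 = C2V2 → 49 µg/mL × 813 mL ÷ 5810 µg/mL = 6.86 mL
calcium pantothenate: 9.05 mg/L × 0.813 L = 7.36 mg

EDTA 4.44 mL; gentamicin 6.86 mL; calcium pantothenate 7.36 mg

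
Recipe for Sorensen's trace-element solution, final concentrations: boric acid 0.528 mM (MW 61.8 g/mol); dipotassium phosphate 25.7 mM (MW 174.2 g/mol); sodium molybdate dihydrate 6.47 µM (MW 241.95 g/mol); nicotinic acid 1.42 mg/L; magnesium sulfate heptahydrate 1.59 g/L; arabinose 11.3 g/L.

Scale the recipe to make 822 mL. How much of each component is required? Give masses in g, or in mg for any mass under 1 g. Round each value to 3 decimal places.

boric acid 26.822 mg; dipotassium phosphate 3.680 g; sodium molybdate dihydrate 1.287 mg; nicotinic acid 1.167 mg; magnesium sulfate heptahydrate 1.307 g; arabinose 9.289 g

Working volume: 822 mL = 0.822 L.
boric acid: 0.528 mmol/L × 61.8 mg/mmol × 0.822 L = 26.822 mg
dipotassium phosphate: 25.7 mmol/L × 174.2 g/mol × 0.822 L ÷ 1000 = 3.680 g
sodium molybdate dihydrate: 6.47 µmol/L × 241.95 g/mol × 0.822 L ÷ 1000 = 1.287 mg
nicotinic acid: 1.42 mg/L × 0.822 L = 1.167 mg
magnesium sulfate heptahydrate: 1.59 g/L × 0.822 L = 1.307 g
arabinose: 11.3 g/L × 0.822 L = 9.289 g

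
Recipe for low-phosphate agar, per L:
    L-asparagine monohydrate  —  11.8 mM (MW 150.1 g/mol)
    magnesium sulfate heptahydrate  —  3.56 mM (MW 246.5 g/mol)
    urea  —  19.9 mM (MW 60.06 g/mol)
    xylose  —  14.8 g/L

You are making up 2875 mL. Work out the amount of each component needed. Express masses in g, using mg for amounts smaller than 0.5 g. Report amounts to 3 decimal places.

Target volume = 2875 mL = 2.875 L.
L-asparagine monohydrate: 11.8 mmol/L × 150.1 g/mol × 2.875 L ÷ 1000 = 5.092 g
magnesium sulfate heptahydrate: 3.56 mmol/L × 246.5 g/mol × 2.875 L ÷ 1000 = 2.523 g
urea: 19.9 mmol/L × 60.06 g/mol × 2.875 L ÷ 1000 = 3.436 g
xylose: 14.8 g/L × 2.875 L = 42.550 g

L-asparagine monohydrate 5.092 g; magnesium sulfate heptahydrate 2.523 g; urea 3.436 g; xylose 42.550 g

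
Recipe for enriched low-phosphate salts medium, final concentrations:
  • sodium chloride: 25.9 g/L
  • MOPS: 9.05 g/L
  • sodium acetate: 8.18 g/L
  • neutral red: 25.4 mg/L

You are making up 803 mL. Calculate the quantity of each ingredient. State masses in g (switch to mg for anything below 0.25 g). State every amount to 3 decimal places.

Scale factor relative to 1 L: 0.803.
sodium chloride: 25.9 g/L × 0.803 L = 20.798 g
MOPS: 9.05 g/L × 0.803 L = 7.267 g
sodium acetate: 8.18 g/L × 0.803 L = 6.569 g
neutral red: 25.4 mg/L × 0.803 L = 20.396 mg

sodium chloride 20.798 g; MOPS 7.267 g; sodium acetate 6.569 g; neutral red 20.396 mg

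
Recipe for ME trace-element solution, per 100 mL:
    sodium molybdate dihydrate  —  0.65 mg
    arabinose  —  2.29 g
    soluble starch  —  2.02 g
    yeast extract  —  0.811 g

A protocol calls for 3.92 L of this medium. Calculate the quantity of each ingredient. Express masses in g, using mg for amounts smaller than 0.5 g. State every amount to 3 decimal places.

Ratio of target to recipe volume: 3920 / 100 = 39.2.
sodium molybdate dihydrate: 0.65 mg × (3920 mL / 100 mL) = 25.480 mg
arabinose: 2.29 g × (3920 mL / 100 mL) = 89.768 g
soluble starch: 2.02 g × (3920 mL / 100 mL) = 79.184 g
yeast extract: 0.811 g × (3920 mL / 100 mL) = 31.791 g

sodium molybdate dihydrate 25.480 mg; arabinose 89.768 g; soluble starch 79.184 g; yeast extract 31.791 g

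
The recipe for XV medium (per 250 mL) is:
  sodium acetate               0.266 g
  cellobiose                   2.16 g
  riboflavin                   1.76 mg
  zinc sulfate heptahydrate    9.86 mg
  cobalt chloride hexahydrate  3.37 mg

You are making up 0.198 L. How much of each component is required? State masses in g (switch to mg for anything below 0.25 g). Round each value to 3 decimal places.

Ratio of target to recipe volume: 198 / 250 = 0.792.
sodium acetate: 0.266 g × (198 mL / 250 mL) = 0.210672 g = 210.672 mg
cellobiose: 2.16 g × (198 mL / 250 mL) = 1.711 g
riboflavin: 1.76 mg × (198 mL / 250 mL) = 1.394 mg
zinc sulfate heptahydrate: 9.86 mg × (198 mL / 250 mL) = 7.809 mg
cobalt chloride hexahydrate: 3.37 mg × (198 mL / 250 mL) = 2.669 mg

sodium acetate 210.672 mg; cellobiose 1.711 g; riboflavin 1.394 mg; zinc sulfate heptahydrate 7.809 mg; cobalt chloride hexahydrate 2.669 mg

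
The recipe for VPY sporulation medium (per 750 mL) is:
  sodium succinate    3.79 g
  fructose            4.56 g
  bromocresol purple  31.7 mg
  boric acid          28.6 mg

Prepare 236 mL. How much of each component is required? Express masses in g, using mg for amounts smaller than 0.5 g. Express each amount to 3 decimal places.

Ratio of target to recipe volume: 236 / 750 = 0.314667.
sodium succinate: 3.79 g × (236 mL / 750 mL) = 1.193 g
fructose: 4.56 g × (236 mL / 750 mL) = 1.435 g
bromocresol purple: 31.7 mg × (236 mL / 750 mL) = 9.975 mg
boric acid: 28.6 mg × (236 mL / 750 mL) = 8.999 mg

sodium succinate 1.193 g; fructose 1.435 g; bromocresol purple 9.975 mg; boric acid 8.999 mg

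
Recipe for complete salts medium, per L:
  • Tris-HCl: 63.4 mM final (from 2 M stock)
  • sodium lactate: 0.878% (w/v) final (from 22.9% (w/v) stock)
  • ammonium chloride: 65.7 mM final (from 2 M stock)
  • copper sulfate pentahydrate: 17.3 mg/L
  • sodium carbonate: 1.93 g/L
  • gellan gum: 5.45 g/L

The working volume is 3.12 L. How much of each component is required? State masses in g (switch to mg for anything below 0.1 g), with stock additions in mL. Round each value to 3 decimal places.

Working volume: 3.12 L.
Tris-HCl: C1V1 = C2V2 → 63.4 mM × 3120 mL ÷ 2000 mM = 98.904 mL
sodium lactate: C1V1 = C2V2 → 0.878% ÷ 22.9% × 3120 mL = 119.623 mL
ammonium chloride: dilute stock: 65.7 mM × 3120 mL ÷ 2000 mM = 102.492 mL
copper sulfate pentahydrate: 17.3 mg/L × 3.12 L = 53.976 mg
sodium carbonate: 1.93 g/L × 3.12 L = 6.022 g
gellan gum: 5.45 g/L × 3.12 L = 17.004 g

Tris-HCl 98.904 mL; sodium lactate 119.623 mL; ammonium chloride 102.492 mL; copper sulfate pentahydrate 53.976 mg; sodium carbonate 6.022 g; gellan gum 17.004 g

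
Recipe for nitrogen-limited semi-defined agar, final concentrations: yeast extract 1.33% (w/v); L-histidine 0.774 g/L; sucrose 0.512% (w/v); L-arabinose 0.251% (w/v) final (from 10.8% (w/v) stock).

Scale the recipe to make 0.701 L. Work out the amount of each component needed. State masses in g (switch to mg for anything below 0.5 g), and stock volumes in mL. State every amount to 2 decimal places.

Scale factor relative to 1 L: 0.701.
yeast extract: 1.33% w/v = 13.3 g/L → 13.3 × 0.701 L = 9.32 g
L-histidine: 0.774 g/L × 0.701 L = 0.54 g
sucrose: 0.512% w/v = 5.12 g/L → 5.12 × 0.701 L = 3.59 g
L-arabinose: V = C2·V2/C1 = 0.251% ÷ 10.8% × 701 mL = 16.29 mL

yeast extract 9.32 g; L-histidine 0.54 g; sucrose 3.59 g; L-arabinose 16.29 mL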